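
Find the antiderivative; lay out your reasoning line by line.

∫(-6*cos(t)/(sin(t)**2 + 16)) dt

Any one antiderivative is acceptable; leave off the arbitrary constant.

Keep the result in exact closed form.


Step 1. Substitute u = sin(t), turning ∫(-6*cos(t)/(sin(t)**2 + 16)) dt into ∫(-6/(u**2 + 16)) du: now ∫(-6/(u**2 + 16)) du.
Step 2. Evaluate the standard form: now -3*atan(u/4)/2.
Step 3. Substitute back u = sin(t): now -3*atan(sin(t)/4)/2.
Answer: -3*atan(sin(t)/4)/2.


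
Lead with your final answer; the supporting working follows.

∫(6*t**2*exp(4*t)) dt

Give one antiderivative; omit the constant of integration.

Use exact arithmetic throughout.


The answer is 3*t**2*exp(4*t)/2 - 3*t*exp(4*t)/4 + 3*exp(4*t)/16.
Step 1. Integrate ∫(6*t**2*exp(4*t)) dt by parts with u = t**2, dv = (6*exp(4*t)) dt, so v = 3*exp(4*t)/2: now 3*t**2*exp(4*t)/2 + ∫(-3*t*exp(4*t)) dt.
Step 2. Integrate ∫(-3*t*exp(4*t)) dt by parts with u = t, dv = (-3*exp(4*t)) dt, so v = -3*exp(4*t)/4: now 3*t**2*exp(4*t)/2 - 3*t*exp(4*t)/4 + ∫(3*exp(4*t)/4) dt.
Step 3. Evaluate the standard form: now 3*t**2*exp(4*t)/2 - 3*t*exp(4*t)/4 + 3*exp(4*t)/16.
Answer: 3*t**2*exp(4*t)/2 - 3*t*exp(4*t)/4 + 3*exp(4*t)/16.


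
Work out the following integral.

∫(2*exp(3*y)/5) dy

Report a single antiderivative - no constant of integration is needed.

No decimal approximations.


Answer: 2*exp(3*y)/15.


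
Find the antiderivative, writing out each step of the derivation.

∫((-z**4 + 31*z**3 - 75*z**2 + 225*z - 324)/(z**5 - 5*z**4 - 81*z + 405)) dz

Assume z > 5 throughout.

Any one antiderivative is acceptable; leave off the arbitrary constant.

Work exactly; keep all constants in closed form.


Step 1. Decompose ∫((-z**4 + 31*z**3 - 75*z**2 + 225*z - 324)/(z**5 - 5*z**4 - 81*z + 405)) dz by partial fractions, (-z**4 + 31*z**3 - 75*z**2 + 225*z - 324)/(z**5 - 5*z**4 - 81*z + 405) = 3/(z**2 + 9) - 3/(z + 3) - 2/(z - 3) + 4/(z - 5): now ∫(4/(z - 5)) dz + ∫(-2/(z - 3)) dz + ∫(-3/(z + 3)) dz + ∫(3/(z**2 + 9)) dz.
Step 2. Evaluate the standard form [assuming z > 3]: now -2*log(z - 3) + ∫(4/(z - 5)) dz + ∫(-3/(z + 3)) dz + ∫(3/(z**2 + 9)) dz.
Step 3. Evaluate the standard form [assuming z > 5]: now 4*log(z - 5) - 2*log(z - 3) + ∫(-3/(z + 3)) dz + ∫(3/(z**2 + 9)) dz.
Step 4. Evaluate the standard form [assuming z > -3]: now 4*log(z - 5) - 2*log(z - 3) - 3*log(z + 3) + ∫(3/(z**2 + 9)) dz.
Step 5. Evaluate the standard form: now 4*log(z - 5) - 2*log(z - 3) - 3*log(z + 3) + atan(z/3).
Answer: 4*log(z - 5) - 2*log(z - 3) - 3*log(z + 3) + atan(z/3).


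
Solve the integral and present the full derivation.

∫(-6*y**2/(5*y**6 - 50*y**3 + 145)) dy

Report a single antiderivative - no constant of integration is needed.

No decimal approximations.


Step 1. Substitute u = y**3 - 5, turning ∫(-6*y**2/(5*y**6 - 50*y**3 + 145)) dy into ∫(-2/(5*(u**2 + 4))) du: now ∫(-2/(5*(u**2 + 4))) du.
Step 2. Evaluate the standard form: now -atan(u/2)/5.
Step 3. Substitute back u = y**3 - 5: now -atan(y**3/2 - 5/2)/5.
Answer: -atan(y**3/2 - 5/2)/5.


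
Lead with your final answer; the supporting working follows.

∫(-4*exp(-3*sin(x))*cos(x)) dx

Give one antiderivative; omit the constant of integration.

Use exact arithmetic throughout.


The answer is 4*exp(-3*sin(x))/3.
Step 1. Substitute u = sin(x), turning ∫(-4*exp(-3*sin(x))*cos(x)) dx into ∫(-4*exp(-3*u)) du: now ∫(-4*exp(-3*u)) du.
Step 2. Evaluate the standard form: now 4*exp(-3*u)/3.
Step 3. Substitute back u = sin(x): now 4*exp(-3*sin(x))/3.
Answer: 4*exp(-3*sin(x))/3.


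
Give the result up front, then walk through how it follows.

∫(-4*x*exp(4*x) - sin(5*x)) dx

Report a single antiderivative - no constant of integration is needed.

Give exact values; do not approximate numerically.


The answer is -x*exp(4*x) + exp(4*x)/4 + cos(5*x)/5.
Step 1. Rewrite: now ∫(-4*x*exp(4*x)) dx + ∫(-sin(5*x)) dx.
Step 2. Evaluate the standard form: now cos(5*x)/5 + ∫(-4*x*exp(4*x)) dx.
Step 3. Integrate ∫(-4*x*exp(4*x)) dx by parts with u = x, dv = (-4*exp(4*x)) dx, so v = -exp(4*x): now -x*exp(4*x) + cos(5*x)/5 + ∫(exp(4*x)) dx.
Step 4. Evaluate the standard form: now -x*exp(4*x) + exp(4*x)/4 + cos(5*x)/5.
Answer: -x*exp(4*x) + exp(4*x)/4 + cos(5*x)/5.


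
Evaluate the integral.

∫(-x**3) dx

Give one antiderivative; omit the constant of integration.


Answer: -x**4/4.


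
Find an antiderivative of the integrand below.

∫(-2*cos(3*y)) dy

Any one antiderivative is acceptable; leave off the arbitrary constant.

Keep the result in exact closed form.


Answer: -2*sin(3*y)/3.


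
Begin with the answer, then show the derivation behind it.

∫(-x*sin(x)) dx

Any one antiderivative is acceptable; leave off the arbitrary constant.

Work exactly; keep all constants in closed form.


The answer is x*cos(x) - sin(x).
Step 1. Integrate ∫(-x*sin(x)) dx by parts with u = x, dv = (-sin(x)) dx, so v = cos(x): now x*cos(x) + ∫(-cos(x)) dx.
Step 2. Evaluate the standard form: now x*cos(x) - sin(x).
Answer: x*cos(x) - sin(x).


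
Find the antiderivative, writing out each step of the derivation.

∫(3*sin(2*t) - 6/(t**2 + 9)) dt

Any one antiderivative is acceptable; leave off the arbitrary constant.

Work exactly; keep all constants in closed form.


Step 1. Rewrite: now ∫(-6/(t**2 + 9)) dt + ∫(3*sin(2*t)) dt.
Step 2. Evaluate the standard form: now -2*atan(t/3) + ∫(3*sin(2*t)) dt.
Step 3. Evaluate the standard form: now -3*cos(2*t)/2 - 2*atan(t/3).
Answer: -3*cos(2*t)/2 - 2*atan(t/3).


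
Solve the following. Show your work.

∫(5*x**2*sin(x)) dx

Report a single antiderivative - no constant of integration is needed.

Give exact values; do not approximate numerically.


Step 1. Integrate ∫(5*x**2*sin(x)) dx by parts with u = x**2, dv = (5*sin(x)) dx, so v = -5*cos(x): now -5*x**2*cos(x) + ∫(10*x*cos(x)) dx.
Step 2. Integrate ∫(10*x*cos(x)) dx by parts with u = x, dv = (10*cos(x)) dx, so v = 10*sin(x): now -5*x**2*cos(x) + 10*x*sin(x) + ∫(-10*sin(x)) dx.
Step 3. Evaluate the standard form: now -5*x**2*cos(x) + 10*x*sin(x) + 10*cos(x).
Answer: -5*x**2*cos(x) + 10*x*sin(x) + 10*cos(x).


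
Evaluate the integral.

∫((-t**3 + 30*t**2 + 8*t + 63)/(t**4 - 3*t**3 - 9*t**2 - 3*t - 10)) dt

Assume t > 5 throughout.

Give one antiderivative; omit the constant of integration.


Answer: 4*log(t - 5) - 5*log(t + 2) - 3*atan(t).


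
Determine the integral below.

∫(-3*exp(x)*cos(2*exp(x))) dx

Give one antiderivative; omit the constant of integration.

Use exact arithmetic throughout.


Answer: -3*sin(2*exp(x))/2.


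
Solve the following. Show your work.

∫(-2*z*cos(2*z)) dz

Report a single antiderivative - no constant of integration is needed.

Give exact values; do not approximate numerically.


Step 1. Integrate ∫(-2*z*cos(2*z)) dz by parts with u = z, dv = (-2*cos(2*z)) dz, so v = -sin(2*z): now -z*sin(2*z) + ∫(sin(2*z)) dz.
Step 2. Evaluate the standard form: now -z*sin(2*z) - cos(2*z)/2.
Answer: -z*sin(2*z) - cos(2*z)/2.


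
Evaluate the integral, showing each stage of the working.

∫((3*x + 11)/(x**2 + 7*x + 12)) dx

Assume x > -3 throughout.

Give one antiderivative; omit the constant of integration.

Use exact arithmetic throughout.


Step 1. Decompose ∫((3*x + 11)/(x**2 + 7*x + 12)) dx by partial fractions, (3*x + 11)/(x**2 + 7*x + 12) = 1/(x + 4) + 2/(x + 3): now ∫(2/(x + 3)) dx + ∫(1/(x + 4)) dx.
Step 2. Evaluate the standard form [assuming x > -4]: now log(x + 4) + ∫(2/(x + 3)) dx.
Step 3. Evaluate the standard form [assuming x > -3]: now 2*log(x + 3) + log(x + 4).
Answer: 2*log(x + 3) + log(x + 4).


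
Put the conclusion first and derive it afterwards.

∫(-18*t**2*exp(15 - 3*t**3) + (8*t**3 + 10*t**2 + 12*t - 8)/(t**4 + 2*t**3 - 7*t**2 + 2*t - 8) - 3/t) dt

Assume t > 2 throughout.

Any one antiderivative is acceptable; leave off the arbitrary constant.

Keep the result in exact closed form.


The answer is 2*exp(15 - 3*t**3) - 3*log(t) + 4*log(t - 2) + 4*log(t + 4) + 2*atan(t).
Step 1. Rewrite: now ∫(-3/t) dt + ∫(-18*t**2*exp(15 - 3*t**3)) dt + ∫((8*t**3 + 10*t**2 + 12*t - 8)/(t**4 + 2*t**3 - 7*t**2 + 2*t - 8)) dt.
Step 2. Substitute u = t**3 - 5, turning ∫(-18*t**2*exp(15 - 3*t**3)) dt into ∫(-6*exp(-3*u)) du: now ∫(-3/t) dt + ∫((8*t**3 + 10*t**2 + 12*t - 8)/(t**4 + 2*t**3 - 7*t**2 + 2*t - 8)) dt + ∫(-6*exp(-3*u)) du.
Step 3. Evaluate the standard form: now ∫(-3/t) dt + ∫((8*t**3 + 10*t**2 + 12*t - 8)/(t**4 + 2*t**3 - 7*t**2 + 2*t - 8)) dt + 2*exp(-3*u).
Step 4. Substitute back u = t**3 - 5: now 2*exp(15 - 3*t**3) + ∫(-3/t) dt + ∫((8*t**3 + 10*t**2 + 12*t - 8)/(t**4 + 2*t**3 - 7*t**2 + 2*t - 8)) dt.
Step 5. Evaluate the standard form [assuming t > 0]: now 2*exp(15 - 3*t**3) - 3*log(t) + ∫((8*t**3 + 10*t**2 + 12*t - 8)/(t**4 + 2*t**3 - 7*t**2 + 2*t - 8)) dt.
Step 6. Decompose ∫((8*t**3 + 10*t**2 + 12*t - 8)/(t**4 + 2*t**3 - 7*t**2 + 2*t - 8)) dt by partial fractions, (8*t**3 + 10*t**2 + 12*t - 8)/(t**4 + 2*t**3 - 7*t**2 + 2*t - 8) = 2/(t**2 + 1) + 4/(t + 4) + 4/(t - 2): now 2*exp(15 - 3*t**3) - 3*log(t) + ∫(4/(t - 2)) dt + ∫(4/(t + 4)) dt + ∫(2/(t**2 + 1)) dt.
Step 7. Evaluate the standard form [assuming t > -4]: now 2*exp(15 - 3*t**3) - 3*log(t) + 4*log(t + 4) + ∫(4/(t - 2)) dt + ∫(2/(t**2 + 1)) dt.
Step 8. Evaluate the standard form [assuming t > 2]: now 2*exp(15 - 3*t**3) - 3*log(t) + 4*log(t - 2) + 4*log(t + 4) + ∫(2/(t**2 + 1)) dt.
Step 9. Evaluate the standard form: now 2*exp(15 - 3*t**3) - 3*log(t) + 4*log(t - 2) + 4*log(t + 4) + 2*atan(t).
Answer: 2*exp(15 - 3*t**3) - 3*log(t) + 4*log(t - 2) + 4*log(t + 4) + 2*atan(t).


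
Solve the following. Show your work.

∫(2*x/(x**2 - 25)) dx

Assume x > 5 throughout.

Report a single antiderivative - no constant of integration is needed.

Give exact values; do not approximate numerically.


Step 1. Decompose ∫(2*x/(x**2 - 25)) dx by partial fractions, 2*x/(x**2 - 25) = 1/(x + 5) + 1/(x - 5): now ∫(1/(x - 5)) dx + ∫(1/(x + 5)) dx.
Step 2. Evaluate the standard form [assuming x > 5]: now log(x - 5) + ∫(1/(x + 5)) dx.
Step 3. Evaluate the standard form [assuming x > -5]: now log(x - 5) + log(x + 5).
Answer: log(x - 5) + log(x + 5).


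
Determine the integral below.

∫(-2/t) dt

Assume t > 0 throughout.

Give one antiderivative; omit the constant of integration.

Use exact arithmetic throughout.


Answer: -2*log(t).


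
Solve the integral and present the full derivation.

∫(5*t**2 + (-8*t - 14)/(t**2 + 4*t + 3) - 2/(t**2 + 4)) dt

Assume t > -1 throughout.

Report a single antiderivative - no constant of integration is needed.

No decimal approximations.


Step 1. Rewrite: now ∫(5*t**2) dt + ∫((-8*t - 14)/(t**2 + 4*t + 3)) dt + ∫(-2/(t**2 + 4)) dt.
Step 2. Evaluate the standard form: now 5*t**3/3 + ∫((-8*t - 14)/(t**2 + 4*t + 3)) dt + ∫(-2/(t**2 + 4)) dt.
Step 3. Evaluate the standard form: now 5*t**3/3 - atan(t/2) + ∫((-8*t - 14)/(t**2 + 4*t + 3)) dt.
Step 4. Decompose ∫((-8*t - 14)/(t**2 + 4*t + 3)) dt by partial fractions, (-8*t - 14)/(t**2 + 4*t + 3) = -5/(t + 3) - 3/(t + 1): now 5*t**3/3 - atan(t/2) + ∫(-3/(t + 1)) dt + ∫(-5/(t + 3)) dt.
Step 5. Evaluate the standard form [assuming t > -3]: now 5*t**3/3 - 5*log(t + 3) - atan(t/2) + ∫(-3/(t + 1)) dt.
Step 6. Evaluate the standard form [assuming t > -1]: now 5*t**3/3 - 3*log(t + 1) - 5*log(t + 3) - atan(t/2).
Answer: 5*t**3/3 - 3*log(t + 1) - 5*log(t + 3) - atan(t/2).


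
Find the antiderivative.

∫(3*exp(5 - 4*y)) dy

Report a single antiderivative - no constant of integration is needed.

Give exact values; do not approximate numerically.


Answer: -3*exp(5 - 4*y)/4.


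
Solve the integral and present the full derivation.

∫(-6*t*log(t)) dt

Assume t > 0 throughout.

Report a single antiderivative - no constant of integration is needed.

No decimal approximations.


Step 1. Integrate ∫(-6*t*log(t)) dt by parts with u = log(t), dv = (-6*t) dt, so v = -3*t**2 [assuming t > 0]: now -3*t**2*log(t) + ∫(3*t) dt.
Step 2. Evaluate the standard form: now -3*t**2*log(t) + 3*t**2/2.
Answer: -3*t**2*log(t) + 3*t**2/2.


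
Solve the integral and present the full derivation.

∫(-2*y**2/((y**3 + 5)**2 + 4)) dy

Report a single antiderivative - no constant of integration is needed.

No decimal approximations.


Step 1. Substitute u = y**3 + 5, turning ∫(-2*y**2/((y**3 + 5)**2 + 4)) dy into ∫(-2/(3*(u**2 + 4))) du: now ∫(-2/(3*(u**2 + 4))) du.
Step 2. Evaluate the standard form: now -atan(u/2)/3.
Step 3. Substitute back u = y**3 + 5: now -atan(y**3/2 + 5/2)/3.
Answer: -atan(y**3/2 + 5/2)/3.


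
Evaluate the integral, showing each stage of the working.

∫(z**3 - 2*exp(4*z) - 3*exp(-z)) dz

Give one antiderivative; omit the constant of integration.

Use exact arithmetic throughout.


Step 1. Rewrite: now ∫(z**3) dz + ∫(-3*exp(-z)) dz + ∫(-2*exp(4*z)) dz.
Step 2. Evaluate the standard form: now z**4/4 + ∫(-3*exp(-z)) dz + ∫(-2*exp(4*z)) dz.
Step 3. Evaluate the standard form: now z**4/4 + ∫(-2*exp(4*z)) dz + 3*exp(-z).
Step 4. Evaluate the standard form: now z**4/4 - exp(4*z)/2 + 3*exp(-z).
Answer: z**4/4 - exp(4*z)/2 + 3*exp(-z).


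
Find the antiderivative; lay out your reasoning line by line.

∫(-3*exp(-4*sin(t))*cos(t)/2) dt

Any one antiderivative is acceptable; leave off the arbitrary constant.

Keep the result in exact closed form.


Step 1. Substitute u = sin(t), turning ∫(-3*exp(-4*sin(t))*cos(t)/2) dt into ∫(-3*exp(-4*u)/2) du: now ∫(-3*exp(-4*u)/2) du.
Step 2. Evaluate the standard form: now 3*exp(-4*u)/8.
Step 3. Substitute back u = sin(t): now 3*exp(-4*sin(t))/8.
Answer: 3*exp(-4*sin(t))/8.


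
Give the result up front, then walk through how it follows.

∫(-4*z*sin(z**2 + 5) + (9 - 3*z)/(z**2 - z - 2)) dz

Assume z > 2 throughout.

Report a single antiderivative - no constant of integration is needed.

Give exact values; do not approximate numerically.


The answer is log(z - 2) - 4*log(z + 1) + 2*cos(z**2 + 5).
Step 1. Rewrite: now ∫(-4*z*sin(z**2 + 5)) dz + ∫((9 - 3*z)/(z**2 - z - 2)) dz.
Step 2. Substitute u = z**2 + 5, turning ∫(-4*z*sin(z**2 + 5)) dz into ∫(-2*sin(u)) du: now ∫((9 - 3*z)/(z**2 - z - 2)) dz + ∫(-2*sin(u)) du.
Step 3. Evaluate the standard form: now 2*cos(u) + ∫((9 - 3*z)/(z**2 - z - 2)) dz.
Step 4. Substitute back u = z**2 + 5: now 2*cos(z**2 + 5) + ∫((9 - 3*z)/(z**2 - z - 2)) dz.
Step 5. Decompose ∫((9 - 3*z)/(z**2 - z - 2)) dz by partial fractions, (9 - 3*z)/(z**2 - z - 2) = -4/(z + 1) + 1/(z - 2): now 2*cos(z**2 + 5) + ∫(1/(z - 2)) dz + ∫(-4/(z + 1)) dz.
Step 6. Evaluate the standard form [assuming z > 2]: now log(z - 2) + 2*cos(z**2 + 5) + ∫(-4/(z + 1)) dz.
Step 7. Evaluate the standard form [assuming z > -1]: now log(z - 2) - 4*log(z + 1) + 2*cos(z**2 + 5).
Answer: log(z - 2) - 4*log(z + 1) + 2*cos(z**2 + 5).


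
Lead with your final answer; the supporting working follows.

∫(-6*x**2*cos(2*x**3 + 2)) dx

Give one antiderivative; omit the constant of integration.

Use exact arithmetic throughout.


The answer is -sin(2*x**3 + 2).
Step 1. Substitute u = x**3 + 1, turning ∫(-6*x**2*cos(2*x**3 + 2)) dx into ∫(-2*cos(2*u)) du: now ∫(-2*cos(2*u)) du.
Step 2. Evaluate the standard form: now -sin(2*u).
Step 3. Substitute back u = x**3 + 1: now -sin(2*x**3 + 2).
Answer: -sin(2*x**3 + 2).


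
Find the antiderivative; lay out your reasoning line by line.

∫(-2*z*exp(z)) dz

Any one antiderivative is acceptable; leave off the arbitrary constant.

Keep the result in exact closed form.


Step 1. Integrate ∫(-2*z*exp(z)) dz by parts with u = z, dv = (-2*exp(z)) dz, so v = -2*exp(z): now -2*z*exp(z) + ∫(2*exp(z)) dz.
Step 2. Evaluate the standard form: now -2*z*exp(z) + 2*exp(z).
Answer: -2*z*exp(z) + 2*exp(z).


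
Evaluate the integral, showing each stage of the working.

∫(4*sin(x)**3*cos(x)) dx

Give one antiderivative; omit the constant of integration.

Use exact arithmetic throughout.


Step 1. Substitute u = sin(x), turning ∫(4*sin(x)**3*cos(x)) dx into ∫(4*u**3) du: now ∫(4*u**3) du.
Step 2. Evaluate the standard form: now u**4.
Step 3. Substitute back u = sin(x): now sin(x)**4.
Answer: sin(x)**4.


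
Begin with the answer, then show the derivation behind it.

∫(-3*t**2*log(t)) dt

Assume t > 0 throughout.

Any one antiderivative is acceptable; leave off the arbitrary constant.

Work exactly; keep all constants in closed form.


The answer is -t**3*log(t) + t**3/3.
Step 1. Integrate ∫(-3*t**2*log(t)) dt by parts with u = log(t), dv = (-3*t**2) dt, so v = -t**3 [assuming t > 0]: now -t**3*log(t) + ∫(t**2) dt.
Step 2. Evaluate the standard form: now -t**3*log(t) + t**3/3.
Answer: -t**3*log(t) + t**3/3.


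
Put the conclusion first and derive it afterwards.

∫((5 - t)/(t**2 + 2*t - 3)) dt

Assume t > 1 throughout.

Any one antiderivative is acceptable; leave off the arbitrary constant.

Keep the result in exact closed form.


The answer is log(t - 1) - 2*log(t + 3).
Step 1. Decompose ∫((5 - t)/(t**2 + 2*t - 3)) dt by partial fractions, (5 - t)/(t**2 + 2*t - 3) = -2/(t + 3) + 1/(t - 1): now ∫(1/(t - 1)) dt + ∫(-2/(t + 3)) dt.
Step 2. Evaluate the standard form [assuming t > 1]: now log(t - 1) + ∫(-2/(t + 3)) dt.
Step 3. Evaluate the standard form [assuming t > -3]: now log(t - 1) - 2*log(t + 3).
Answer: log(t - 1) - 2*log(t + 3).


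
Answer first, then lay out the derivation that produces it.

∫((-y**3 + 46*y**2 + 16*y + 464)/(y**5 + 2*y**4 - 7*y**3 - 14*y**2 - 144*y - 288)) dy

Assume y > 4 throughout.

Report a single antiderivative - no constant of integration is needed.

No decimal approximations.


The answer is log(y - 4) - 4*log(y + 2) + 3*log(y + 4) - atan(y/3)/3.
Step 1. Decompose ∫((-y**3 + 46*y**2 + 16*y + 464)/(y**5 + 2*y**4 - 7*y**3 - 14*y**2 - 144*y - 288)) dy by partial fractions, (-y**3 + 46*y**2 + 16*y + 464)/(y**5 + 2*y**4 - 7*y**3 - 14*y**2 - 144*y - 288) = -1/(y**2 + 9) + 3/(y + 4) - 4/(y + 2) + 1/(y - 4): now ∫(1/(y - 4)) dy + ∫(-4/(y + 2)) dy + ∫(3/(y + 4)) dy + ∫(-1/(y**2 + 9)) dy.
Step 2. Evaluate the standard form [assuming y > 4]: now log(y - 4) + ∫(-4/(y + 2)) dy + ∫(3/(y + 4)) dy + ∫(-1/(y**2 + 9)) dy.
Step 3. Evaluate the standard form [assuming y > -4]: now log(y - 4) + 3*log(y + 4) + ∫(-4/(y + 2)) dy + ∫(-1/(y**2 + 9)) dy.
Step 4. Evaluate the standard form [assuming y > -2]: now log(y - 4) - 4*log(y + 2) + 3*log(y + 4) + ∫(-1/(y**2 + 9)) dy.
Step 5. Evaluate the standard form: now log(y - 4) - 4*log(y + 2) + 3*log(y + 4) - atan(y/3)/3.
Answer: log(y - 4) - 4*log(y + 2) + 3*log(y + 4) - atan(y/3)/3.


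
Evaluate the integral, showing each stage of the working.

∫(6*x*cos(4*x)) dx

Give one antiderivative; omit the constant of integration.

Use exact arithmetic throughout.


Step 1. Integrate ∫(6*x*cos(4*x)) dx by parts with u = x, dv = (6*cos(4*x)) dx, so v = 3*sin(4*x)/2: now 3*x*sin(4*x)/2 + ∫(-3*sin(4*x)/2) dx.
Step 2. Evaluate the standard form: now 3*x*sin(4*x)/2 + 3*cos(4*x)/8.
Answer: 3*x*sin(4*x)/2 + 3*cos(4*x)/8.


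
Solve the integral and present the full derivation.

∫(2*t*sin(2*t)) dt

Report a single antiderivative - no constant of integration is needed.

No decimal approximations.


Step 1. Integrate ∫(2*t*sin(2*t)) dt by parts with u = t, dv = (2*sin(2*t)) dt, so v = -cos(2*t): now -t*cos(2*t) + ∫(cos(2*t)) dt.
Step 2. Evaluate the standard form: now -t*cos(2*t) + sin(2*t)/2.
Answer: -t*cos(2*t) + sin(2*t)/2.


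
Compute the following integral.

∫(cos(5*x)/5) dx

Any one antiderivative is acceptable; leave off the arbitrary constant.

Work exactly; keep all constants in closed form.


Answer: sin(5*x)/25.


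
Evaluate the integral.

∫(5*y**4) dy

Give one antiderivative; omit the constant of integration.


Answer: y**5.


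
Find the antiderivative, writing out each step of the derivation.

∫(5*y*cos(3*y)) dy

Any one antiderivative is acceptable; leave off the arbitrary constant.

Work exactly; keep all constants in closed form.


Step 1. Integrate ∫(5*y*cos(3*y)) dy by parts with u = y, dv = (5*cos(3*y)) dy, so v = 5*sin(3*y)/3: now 5*y*sin(3*y)/3 + ∫(-5*sin(3*y)/3) dy.
Step 2. Evaluate the standard form: now 5*y*sin(3*y)/3 + 5*cos(3*y)/9.
Answer: 5*y*sin(3*y)/3 + 5*cos(3*y)/9.


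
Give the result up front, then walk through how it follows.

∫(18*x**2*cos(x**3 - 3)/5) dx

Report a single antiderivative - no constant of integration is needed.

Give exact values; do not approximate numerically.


The answer is 6*sin(x**3 - 3)/5.
Step 1. Substitute u = x**3 - 3, turning ∫(18*x**2*cos(x**3 - 3)/5) dx into ∫(6*cos(u)/5) du: now ∫(6*cos(u)/5) du.
Step 2. Evaluate the standard form: now 6*sin(u)/5.
Step 3. Substitute back u = x**3 - 3: now 6*sin(x**3 - 3)/5.
Answer: 6*sin(x**3 - 3)/5.


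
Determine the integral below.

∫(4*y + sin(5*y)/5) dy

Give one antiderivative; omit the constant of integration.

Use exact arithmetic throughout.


Answer: 2*y**2 - cos(5*y)/25.


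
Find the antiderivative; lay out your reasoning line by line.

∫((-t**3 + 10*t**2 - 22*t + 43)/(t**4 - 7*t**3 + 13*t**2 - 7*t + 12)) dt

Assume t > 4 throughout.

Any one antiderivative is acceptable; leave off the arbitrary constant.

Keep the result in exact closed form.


Step 1. Decompose ∫((-t**3 + 10*t**2 - 22*t + 43)/(t**4 - 7*t**3 + 13*t**2 - 7*t + 12)) dt by partial fractions, (-t**3 + 10*t**2 - 22*t + 43)/(t**4 - 7*t**3 + 13*t**2 - 7*t + 12) = 3/(t**2 + 1) - 4/(t - 3) + 3/(t - 4): now ∫(3/(t - 4)) dt + ∫(-4/(t - 3)) dt + ∫(3/(t**2 + 1)) dt.
Step 2. Evaluate the standard form [assuming t > 3]: now -4*log(t - 3) + ∫(3/(t - 4)) dt + ∫(3/(t**2 + 1)) dt.
Step 3. Evaluate the standard form [assuming t > 4]: now 3*log(t - 4) - 4*log(t - 3) + ∫(3/(t**2 + 1)) dt.
Step 4. Evaluate the standard form: now 3*log(t - 4) - 4*log(t - 3) + 3*atan(t).
Answer: 3*log(t - 4) - 4*log(t - 3) + 3*atan(t).


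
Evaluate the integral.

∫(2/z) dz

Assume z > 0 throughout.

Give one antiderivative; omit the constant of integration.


Answer: 2*log(z).


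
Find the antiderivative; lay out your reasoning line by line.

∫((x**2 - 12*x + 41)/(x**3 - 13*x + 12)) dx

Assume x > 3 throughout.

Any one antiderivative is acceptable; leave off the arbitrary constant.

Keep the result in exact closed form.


Step 1. Decompose ∫((x**2 - 12*x + 41)/(x**3 - 13*x + 12)) dx by partial fractions, (x**2 - 12*x + 41)/(x**3 - 13*x + 12) = 3/(x + 4) - 3/(x - 1) + 1/(x - 3): now ∫(1/(x - 3)) dx + ∫(-3/(x - 1)) dx + ∫(3/(x + 4)) dx.
Step 2. Evaluate the standard form [assuming x > 1]: now -3*log(x - 1) + ∫(1/(x - 3)) dx + ∫(3/(x + 4)) dx.
Step 3. Evaluate the standard form [assuming x > -4]: now -3*log(x - 1) + 3*log(x + 4) + ∫(1/(x - 3)) dx.
Step 4. Evaluate the standard form [assuming x > 3]: now log(x - 3) - 3*log(x - 1) + 3*log(x + 4).
Answer: log(x - 3) - 3*log(x - 1) + 3*log(x + 4).


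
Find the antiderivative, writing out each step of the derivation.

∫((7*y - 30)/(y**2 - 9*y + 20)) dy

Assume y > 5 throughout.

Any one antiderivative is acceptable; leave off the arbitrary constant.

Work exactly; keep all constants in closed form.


Step 1. Decompose ∫((7*y - 30)/(y**2 - 9*y + 20)) dy by partial fractions, (7*y - 30)/(y**2 - 9*y + 20) = 2/(y - 4) + 5/(y - 5): now ∫(5/(y - 5)) dy + ∫(2/(y - 4)) dy.
Step 2. Evaluate the standard form [assuming y > 4]: now 2*log(y - 4) + ∫(5/(y - 5)) dy.
Step 3. Evaluate the standard form [assuming y > 5]: now 5*log(y - 5) + 2*log(y - 4).
Answer: 5*log(y - 5) + 2*log(y - 4).


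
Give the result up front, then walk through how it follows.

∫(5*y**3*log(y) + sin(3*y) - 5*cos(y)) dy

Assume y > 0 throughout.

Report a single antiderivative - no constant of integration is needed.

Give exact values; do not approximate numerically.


The answer is 5*y**4*log(y)/4 - 5*y**4/16 - 5*sin(y) - cos(3*y)/3.
Step 1. Rewrite: now ∫(5*y**3*log(y)) dy + ∫(sin(3*y)) dy + ∫(-5*cos(y)) dy.
Step 2. Evaluate the standard form: now -5*sin(y) + ∫(5*y**3*log(y)) dy + ∫(sin(3*y)) dy.
Step 3. Integrate ∫(5*y**3*log(y)) dy by parts with u = log(y), dv = (5*y**3) dy, so v = 5*y**4/4 [assuming y > 0]: now 5*y**4*log(y)/4 - 5*sin(y) + ∫(-5*y**3/4) dy + ∫(sin(3*y)) dy.
Step 4. Evaluate the standard form: now 5*y**4*log(y)/4 - 5*y**4/16 - 5*sin(y) + ∫(sin(3*y)) dy.
Step 5. Evaluate the standard form: now 5*y**4*log(y)/4 - 5*y**4/16 - 5*sin(y) - cos(3*y)/3.
Answer: 5*y**4*log(y)/4 - 5*y**4/16 - 5*sin(y) - cos(3*y)/3.


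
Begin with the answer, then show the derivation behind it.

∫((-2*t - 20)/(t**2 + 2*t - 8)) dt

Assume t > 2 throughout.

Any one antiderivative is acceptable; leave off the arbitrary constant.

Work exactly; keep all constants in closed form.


The answer is -4*log(t - 2) + 2*log(t + 4).
Step 1. Decompose ∫((-2*t - 20)/(t**2 + 2*t - 8)) dt by partial fractions, (-2*t - 20)/(t**2 + 2*t - 8) = 2/(t + 4) - 4/(t - 2): now ∫(-4/(t - 2)) dt + ∫(2/(t + 4)) dt.
Step 2. Evaluate the standard form [assuming t > -4]: now 2*log(t + 4) + ∫(-4/(t - 2)) dt.
Step 3. Evaluate the standard form [assuming t > 2]: now -4*log(t - 2) + 2*log(t + 4).
Answer: -4*log(t - 2) + 2*log(t + 4).


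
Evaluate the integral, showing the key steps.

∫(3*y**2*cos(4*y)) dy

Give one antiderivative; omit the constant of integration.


Step 1. Integrate ∫(3*y**2*cos(4*y)) dy by parts with u = y**2, dv = (3*cos(4*y)) dy, so v = 3*sin(4*y)/4: now 3*y**2*sin(4*y)/4 + ∫(-3*y*sin(4*y)/2) dy.
Step 2. Integrate ∫(-3*y*sin(4*y)/2) dy by parts with u = y, dv = (-3*sin(4*y)/2) dy, so v = 3*cos(4*y)/8: now 3*y**2*sin(4*y)/4 + 3*y*cos(4*y)/8 + ∫(-3*cos(4*y)/8) dy.
Step 3. Evaluate the standard form: now 3*y**2*sin(4*y)/4 + 3*y*cos(4*y)/8 - 3*sin(4*y)/32.
Answer: 3*y**2*sin(4*y)/4 + 3*y*cos(4*y)/8 - 3*sin(4*y)/32.


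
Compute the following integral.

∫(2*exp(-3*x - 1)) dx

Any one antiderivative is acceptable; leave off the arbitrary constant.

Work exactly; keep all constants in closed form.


Answer: -2*exp(-3*x - 1)/3.


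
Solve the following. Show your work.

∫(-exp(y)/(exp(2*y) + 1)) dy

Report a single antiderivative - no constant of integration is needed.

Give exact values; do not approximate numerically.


Step 1. Substitute u = exp(y), turning ∫(-exp(y)/(exp(2*y) + 1)) dy into ∫(-1/(u**2 + 1)) du: now ∫(-1/(u**2 + 1)) du.
Step 2. Evaluate the standard form: now -atan(u).
Step 3. Substitute back u = exp(y): now -atan(exp(y)).
Answer: -atan(exp(y)).


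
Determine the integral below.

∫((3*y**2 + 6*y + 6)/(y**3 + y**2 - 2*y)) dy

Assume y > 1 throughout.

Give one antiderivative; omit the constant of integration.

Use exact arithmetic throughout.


Answer: -3*log(y) + 5*log(y - 1) + log(y + 2).


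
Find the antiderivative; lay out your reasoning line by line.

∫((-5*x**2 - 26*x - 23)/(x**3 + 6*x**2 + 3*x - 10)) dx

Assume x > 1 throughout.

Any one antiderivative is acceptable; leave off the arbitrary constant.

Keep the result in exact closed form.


Step 1. Decompose ∫((-5*x**2 - 26*x - 23)/(x**3 + 6*x**2 + 3*x - 10)) dx by partial fractions, (-5*x**2 - 26*x - 23)/(x**3 + 6*x**2 + 3*x - 10) = -1/(x + 5) - 1/(x + 2) - 3/(x - 1): now ∫(-3/(x - 1)) dx + ∫(-1/(x + 2)) dx + ∫(-1/(x + 5)) dx.
Step 2. Evaluate the standard form [assuming x > 1]: now -3*log(x - 1) + ∫(-1/(x + 2)) dx + ∫(-1/(x + 5)) dx.
Step 3. Evaluate the standard form [assuming x > -2]: now -3*log(x - 1) - log(x + 2) + ∫(-1/(x + 5)) dx.
Step 4. Evaluate the standard form [assuming x > -5]: now -3*log(x - 1) - log(x + 2) - log(x + 5).
Answer: -3*log(x - 1) - log(x + 2) - log(x + 5).


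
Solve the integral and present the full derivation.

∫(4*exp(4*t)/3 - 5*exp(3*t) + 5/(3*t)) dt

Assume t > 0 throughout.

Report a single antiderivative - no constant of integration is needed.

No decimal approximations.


Step 1. Rewrite: now ∫(5/(3*t)) dt + ∫(-5*exp(3*t)) dt + ∫(4*exp(4*t)/3) dt.
Step 2. Evaluate the standard form: now -5*exp(3*t)/3 + ∫(5/(3*t)) dt + ∫(4*exp(4*t)/3) dt.
Step 3. Evaluate the standard form: now exp(4*t)/3 - 5*exp(3*t)/3 + ∫(5/(3*t)) dt.
Step 4. Evaluate the standard form [assuming t > 0]: now exp(4*t)/3 - 5*exp(3*t)/3 + 5*log(t)/3.
Answer: exp(4*t)/3 - 5*exp(3*t)/3 + 5*log(t)/3.


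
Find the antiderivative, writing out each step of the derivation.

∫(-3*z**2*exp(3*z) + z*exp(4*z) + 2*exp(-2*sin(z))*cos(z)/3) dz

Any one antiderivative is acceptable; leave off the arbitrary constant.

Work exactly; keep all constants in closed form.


Step 1. Rewrite: now ∫(z*exp(4*z)) dz + ∫(-3*z**2*exp(3*z)) dz + ∫(2*exp(-2*sin(z))*cos(z)/3) dz.
Step 2. Integrate ∫(-3*z**2*exp(3*z)) dz by parts with u = z**2, dv = (-3*exp(3*z)) dz, so v = -exp(3*z): now -z**2*exp(3*z) + ∫(2*z*exp(3*z)) dz + ∫(z*exp(4*z)) dz + ∫(2*exp(-2*sin(z))*cos(z)/3) dz.
Step 3. Integrate ∫(2*z*exp(3*z)) dz by parts with u = z, dv = (2*exp(3*z)) dz, so v = 2*exp(3*z)/3: now -z**2*exp(3*z) + 2*z*exp(3*z)/3 + ∫(z*exp(4*z)) dz + ∫(2*exp(-2*sin(z))*cos(z)/3) dz + ∫(-2*exp(3*z)/3) dz.
Step 4. Evaluate the standard form: now -z**2*exp(3*z) + 2*z*exp(3*z)/3 - 2*exp(3*z)/9 + ∫(z*exp(4*z)) dz + ∫(2*exp(-2*sin(z))*cos(z)/3) dz.
Step 5. Substitute u = sin(z), turning ∫(2*exp(-2*sin(z))*cos(z)/3) dz into ∫(2*exp(-2*u)/3) du: now -z**2*exp(3*z) + 2*z*exp(3*z)/3 - 2*exp(3*z)/9 + ∫(z*exp(4*z)) dz + ∫(2*exp(-2*u)/3) du.
Step 6. Evaluate the standard form: now -z**2*exp(3*z) + 2*z*exp(3*z)/3 - 2*exp(3*z)/9 + ∫(z*exp(4*z)) dz - exp(-2*u)/3.
Step 7. Substitute back u = sin(z): now -z**2*exp(3*z) + 2*z*exp(3*z)/3 - 2*exp(3*z)/9 + ∫(z*exp(4*z)) dz - exp(-2*sin(z))/3.
Step 8. Integrate ∫(z*exp(4*z)) dz by parts with u = z, dv = (exp(4*z)) dz, so v = exp(4*z)/4: now -z**2*exp(3*z) + z*exp(4*z)/4 + 2*z*exp(3*z)/3 - 2*exp(3*z)/9 + ∫(-exp(4*z)/4) dz - exp(-2*sin(z))/3.
Step 9. Evaluate the standard form: now -z**2*exp(3*z) + z*exp(4*z)/4 + 2*z*exp(3*z)/3 - exp(4*z)/16 - 2*exp(3*z)/9 - exp(-2*sin(z))/3.
Answer: -z**2*exp(3*z) + z*exp(4*z)/4 + 2*z*exp(3*z)/3 - exp(4*z)/16 - 2*exp(3*z)/9 - exp(-2*sin(z))/3.


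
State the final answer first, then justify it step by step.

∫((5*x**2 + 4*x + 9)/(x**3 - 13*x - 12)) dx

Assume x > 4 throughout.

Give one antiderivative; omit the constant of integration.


The answer is 3*log(x - 4) - log(x + 1) + 3*log(x + 3).
Step 1. Decompose ∫((5*x**2 + 4*x + 9)/(x**3 - 13*x - 12)) dx by partial fractions, (5*x**2 + 4*x + 9)/(x**3 - 13*x - 12) = 3/(x + 3) - 1/(x + 1) + 3/(x - 4): now ∫(3/(x - 4)) dx + ∫(-1/(x + 1)) dx + ∫(3/(x + 3)) dx.
Step 2. Evaluate the standard form [assuming x > -1]: now -log(x + 1) + ∫(3/(x - 4)) dx + ∫(3/(x + 3)) dx.
Step 3. Evaluate the standard form [assuming x > 4]: now 3*log(x - 4) - log(x + 1) + ∫(3/(x + 3)) dx.
Step 4. Evaluate the standard form [assuming x > -3]: now 3*log(x - 4) - log(x + 1) + 3*log(x + 3).
Answer: 3*log(x - 4) - log(x + 1) + 3*log(x + 3).


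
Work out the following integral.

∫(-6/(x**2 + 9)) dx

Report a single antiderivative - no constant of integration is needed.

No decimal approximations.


Answer: -2*atan(x/3).


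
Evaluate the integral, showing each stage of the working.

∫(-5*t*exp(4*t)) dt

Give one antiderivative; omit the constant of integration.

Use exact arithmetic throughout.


Step 1. Integrate ∫(-5*t*exp(4*t)) dt by parts with u = t, dv = (-5*exp(4*t)) dt, so v = -5*exp(4*t)/4: now -5*t*exp(4*t)/4 + ∫(5*exp(4*t)/4) dt.
Step 2. Evaluate the standard form: now -5*t*exp(4*t)/4 + 5*exp(4*t)/16.
Answer: -5*t*exp(4*t)/4 + 5*exp(4*t)/16.


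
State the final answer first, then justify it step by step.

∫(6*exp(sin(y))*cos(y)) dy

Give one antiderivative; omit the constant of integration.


The answer is 6*exp(sin(y)).
Step 1. Substitute u = sin(y), turning ∫(6*exp(sin(y))*cos(y)) dy into ∫(6*exp(u)) du: now ∫(6*exp(u)) du.
Step 2. Evaluate the standard form: now 6*exp(u).
Step 3. Substitute back u = sin(y): now 6*exp(sin(y)).
Answer: 6*exp(sin(y)).


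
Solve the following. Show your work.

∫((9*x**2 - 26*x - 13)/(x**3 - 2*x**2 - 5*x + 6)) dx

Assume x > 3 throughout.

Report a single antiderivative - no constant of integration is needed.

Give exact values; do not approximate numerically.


Step 1. Decompose ∫((9*x**2 - 26*x - 13)/(x**3 - 2*x**2 - 5*x + 6)) dx by partial fractions, (9*x**2 - 26*x - 13)/(x**3 - 2*x**2 - 5*x + 6) = 5/(x + 2) + 5/(x - 1) - 1/(x - 3): now ∫(-1/(x - 3)) dx + ∫(5/(x - 1)) dx + ∫(5/(x + 2)) dx.
Step 2. Evaluate the standard form [assuming x > 1]: now 5*log(x - 1) + ∫(-1/(x - 3)) dx + ∫(5/(x + 2)) dx.
Step 3. Evaluate the standard form [assuming x > -2]: now 5*log(x - 1) + 5*log(x + 2) + ∫(-1/(x - 3)) dx.
Step 4. Evaluate the standard form [assuming x > 3]: now -log(x - 3) + 5*log(x - 1) + 5*log(x + 2).
Answer: -log(x - 3) + 5*log(x - 1) + 5*log(x + 2).


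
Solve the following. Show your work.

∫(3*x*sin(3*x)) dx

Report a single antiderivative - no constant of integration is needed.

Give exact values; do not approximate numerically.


Step 1. Integrate ∫(3*x*sin(3*x)) dx by parts with u = x, dv = (3*sin(3*x)) dx, so v = -cos(3*x): now -x*cos(3*x) + ∫(cos(3*x)) dx.
Step 2. Evaluate the standard form: now -x*cos(3*x) + sin(3*x)/3.
Answer: -x*cos(3*x) + sin(3*x)/3.


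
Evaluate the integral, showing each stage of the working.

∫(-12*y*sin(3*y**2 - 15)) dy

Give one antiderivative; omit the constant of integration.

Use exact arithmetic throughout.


Step 1. Substitute u = y**2 - 5, turning ∫(-12*y*sin(3*y**2 - 15)) dy into ∫(-6*sin(3*u)) du: now ∫(-6*sin(3*u)) du.
Step 2. Evaluate the standard form: now 2*cos(3*u).
Step 3. Substitute back u = y**2 - 5: now 2*cos(3*y**2 - 15).
Answer: 2*cos(3*y**2 - 15).


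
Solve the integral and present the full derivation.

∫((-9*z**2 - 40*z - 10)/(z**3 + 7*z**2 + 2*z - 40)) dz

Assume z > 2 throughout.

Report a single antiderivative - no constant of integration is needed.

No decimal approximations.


Step 1. Decompose ∫((-9*z**2 - 40*z - 10)/(z**3 + 7*z**2 + 2*z - 40)) dz by partial fractions, (-9*z**2 - 40*z - 10)/(z**3 + 7*z**2 + 2*z - 40) = -5/(z + 5) - 1/(z + 4) - 3/(z - 2): now ∫(-3/(z - 2)) dz + ∫(-1/(z + 4)) dz + ∫(-5/(z + 5)) dz.
Step 2. Evaluate the standard form [assuming z > 2]: now -3*log(z - 2) + ∫(-1/(z + 4)) dz + ∫(-5/(z + 5)) dz.
Step 3. Evaluate the standard form [assuming z > -5]: now -3*log(z - 2) - 5*log(z + 5) + ∫(-1/(z + 4)) dz.
Step 4. Evaluate the standard form [assuming z > -4]: now -3*log(z - 2) - log(z + 4) - 5*log(z + 5).
Answer: -3*log(z - 2) - log(z + 4) - 5*log(z + 5).


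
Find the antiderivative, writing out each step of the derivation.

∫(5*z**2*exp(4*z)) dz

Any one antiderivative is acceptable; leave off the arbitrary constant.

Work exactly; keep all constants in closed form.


Step 1. Integrate ∫(5*z**2*exp(4*z)) dz by parts with u = z**2, dv = (5*exp(4*z)) dz, so v = 5*exp(4*z)/4: now 5*z**2*exp(4*z)/4 + ∫(-5*z*exp(4*z)/2) dz.
Step 2. Integrate ∫(-5*z*exp(4*z)/2) dz by parts with u = z, dv = (-5*exp(4*z)/2) dz, so v = -5*exp(4*z)/8: now 5*z**2*exp(4*z)/4 - 5*z*exp(4*z)/8 + ∫(5*exp(4*z)/8) dz.
Step 3. Evaluate the standard form: now 5*z**2*exp(4*z)/4 - 5*z*exp(4*z)/8 + 5*exp(4*z)/32.
Answer: 5*z**2*exp(4*z)/4 - 5*z*exp(4*z)/8 + 5*exp(4*z)/32.


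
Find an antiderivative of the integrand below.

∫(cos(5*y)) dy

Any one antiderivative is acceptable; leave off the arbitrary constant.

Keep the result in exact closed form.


Answer: sin(5*y)/5.


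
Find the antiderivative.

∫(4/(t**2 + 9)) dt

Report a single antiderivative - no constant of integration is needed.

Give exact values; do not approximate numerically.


Answer: 4*atan(t/3)/3.


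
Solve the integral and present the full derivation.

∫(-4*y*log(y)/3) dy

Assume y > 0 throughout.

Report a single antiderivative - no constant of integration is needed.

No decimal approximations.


Step 1. Integrate ∫(-4*y*log(y)/3) dy by parts with u = log(y), dv = (-4*y/3) dy, so v = -2*y**2/3 [assuming y > 0]: now -2*y**2*log(y)/3 + ∫(2*y/3) dy.
Step 2. Evaluate the standard form: now -2*y**2*log(y)/3 + y**2/3.
Answer: -2*y**2*log(y)/3 + y**2/3.


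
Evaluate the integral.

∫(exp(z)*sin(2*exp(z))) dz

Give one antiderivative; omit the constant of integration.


Answer: -cos(2*exp(z))/2.


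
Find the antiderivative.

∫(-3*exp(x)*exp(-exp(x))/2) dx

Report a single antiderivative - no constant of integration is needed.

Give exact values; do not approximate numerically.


Answer: 3*exp(-exp(x))/2.


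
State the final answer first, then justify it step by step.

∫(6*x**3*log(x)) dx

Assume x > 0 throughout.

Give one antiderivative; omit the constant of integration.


The answer is 3*x**4*log(x)/2 - 3*x**4/8.
Step 1. Integrate ∫(6*x**3*log(x)) dx by parts with u = log(x), dv = (6*x**3) dx, so v = 3*x**4/2 [assuming x > 0]: now 3*x**4*log(x)/2 + ∫(-3*x**3/2) dx.
Step 2. Evaluate the standard form: now 3*x**4*log(x)/2 - 3*x**4/8.
Answer: 3*x**4*log(x)/2 - 3*x**4/8.


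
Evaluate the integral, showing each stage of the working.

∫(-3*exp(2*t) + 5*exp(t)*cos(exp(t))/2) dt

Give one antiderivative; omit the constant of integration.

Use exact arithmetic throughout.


Step 1. Rewrite: now ∫(5*exp(t)*cos(exp(t))/2) dt + ∫(-3*exp(2*t)) dt.
Step 2. Substitute u = exp(t), turning ∫(5*exp(t)*cos(exp(t))/2) dt into ∫(5*cos(u)/2) du: now ∫(-3*exp(2*t)) dt + ∫(5*cos(u)/2) du.
Step 3. Evaluate the standard form: now 5*sin(u)/2 + ∫(-3*exp(2*t)) dt.
Step 4. Substitute back u = exp(t): now 5*sin(exp(t))/2 + ∫(-3*exp(2*t)) dt.
Step 5. Evaluate the standard form: now -3*exp(2*t)/2 + 5*sin(exp(t))/2.
Answer: -3*exp(2*t)/2 + 5*sin(exp(t))/2.


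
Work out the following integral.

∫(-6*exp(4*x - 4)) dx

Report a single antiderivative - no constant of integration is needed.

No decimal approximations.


Answer: -3*exp(4*x - 4)/2.


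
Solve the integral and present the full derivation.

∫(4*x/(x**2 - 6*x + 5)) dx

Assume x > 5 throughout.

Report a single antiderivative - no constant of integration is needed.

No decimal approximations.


Step 1. Decompose ∫(4*x/(x**2 - 6*x + 5)) dx by partial fractions, 4*x/(x**2 - 6*x + 5) = -1/(x - 1) + 5/(x - 5): now ∫(5/(x - 5)) dx + ∫(-1/(x - 1)) dx.
Step 2. Evaluate the standard form [assuming x > 5]: now 5*log(x - 5) + ∫(-1/(x - 1)) dx.
Step 3. Evaluate the standard form [assuming x > 1]: now 5*log(x - 5) - log(x - 1).
Answer: 5*log(x - 5) - log(x - 1).


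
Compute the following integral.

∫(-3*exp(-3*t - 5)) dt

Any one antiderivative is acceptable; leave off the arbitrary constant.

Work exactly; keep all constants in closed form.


Answer: exp(-3*t - 5).


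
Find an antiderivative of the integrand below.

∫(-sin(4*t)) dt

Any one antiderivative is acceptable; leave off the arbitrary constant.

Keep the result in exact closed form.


Answer: cos(4*t)/4.


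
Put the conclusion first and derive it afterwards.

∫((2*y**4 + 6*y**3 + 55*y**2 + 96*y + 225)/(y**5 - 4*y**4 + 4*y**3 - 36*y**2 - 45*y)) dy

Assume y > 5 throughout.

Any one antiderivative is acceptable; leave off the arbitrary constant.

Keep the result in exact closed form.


The answer is -5*log(y) + 4*log(y - 5) + 3*log(y + 1) - atan(y/3).
Step 1. Decompose ∫((2*y**4 + 6*y**3 + 55*y**2 + 96*y + 225)/(y**5 - 4*y**4 + 4*y**3 - 36*y**2 - 45*y)) dy by partial fractions, (2*y**4 + 6*y**3 + 55*y**2 + 96*y + 225)/(y**5 - 4*y**4 + 4*y**3 - 36*y**2 - 45*y) = -3/(y**2 + 9) + 3/(y + 1) + 4/(y - 5) - 5/y: now ∫(-5/y) dy + ∫(4/(y - 5)) dy + ∫(3/(y + 1)) dy + ∫(-3/(y**2 + 9)) dy.
Step 2. Evaluate the standard form [assuming y > 0]: now -5*log(y) + ∫(4/(y - 5)) dy + ∫(3/(y + 1)) dy + ∫(-3/(y**2 + 9)) dy.
Step 3. Evaluate the standard form [assuming y > 5]: now -5*log(y) + 4*log(y - 5) + ∫(3/(y + 1)) dy + ∫(-3/(y**2 + 9)) dy.
Step 4. Evaluate the standard form [assuming y > -1]: now -5*log(y) + 4*log(y - 5) + 3*log(y + 1) + ∫(-3/(y**2 + 9)) dy.
Step 5. Evaluate the standard form: now -5*log(y) + 4*log(y - 5) + 3*log(y + 1) - atan(y/3).
Answer: -5*log(y) + 4*log(y - 5) + 3*log(y + 1) - atan(y/3).
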